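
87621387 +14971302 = 102592689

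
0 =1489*0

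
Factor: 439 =439^1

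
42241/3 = 42241/3 = 14080.33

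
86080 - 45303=40777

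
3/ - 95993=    - 1 + 95990/95993= - 0.00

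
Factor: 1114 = 2^1* 557^1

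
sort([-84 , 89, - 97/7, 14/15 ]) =[ -84, - 97/7,14/15, 89]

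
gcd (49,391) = 1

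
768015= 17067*45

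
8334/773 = 8334/773 = 10.78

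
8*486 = 3888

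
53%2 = 1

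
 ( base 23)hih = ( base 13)439C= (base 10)9424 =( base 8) 22320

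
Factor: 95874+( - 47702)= 2^2*12043^1 = 48172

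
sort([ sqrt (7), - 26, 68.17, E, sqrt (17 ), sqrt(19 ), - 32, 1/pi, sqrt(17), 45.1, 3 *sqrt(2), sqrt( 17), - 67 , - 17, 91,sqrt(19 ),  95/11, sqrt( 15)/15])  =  [ - 67,-32, - 26, - 17,sqrt( 15 )/15, 1/pi, sqrt( 7),  E, sqrt(  17 ),sqrt(17), sqrt(17), 3*sqrt(2), sqrt( 19), sqrt (19 ),95/11, 45.1, 68.17, 91] 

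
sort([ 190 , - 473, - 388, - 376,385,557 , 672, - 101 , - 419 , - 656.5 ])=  [ - 656.5,  -  473, - 419, - 388, - 376, - 101,190,  385,557, 672] 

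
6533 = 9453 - 2920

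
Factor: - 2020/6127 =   -  2^2*5^1*11^ ( - 1 )*101^1* 557^( - 1 ) 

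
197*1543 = 303971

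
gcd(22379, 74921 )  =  973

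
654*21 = 13734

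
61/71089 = 61/71089 = 0.00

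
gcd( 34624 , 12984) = 4328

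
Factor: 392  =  2^3*7^2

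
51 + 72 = 123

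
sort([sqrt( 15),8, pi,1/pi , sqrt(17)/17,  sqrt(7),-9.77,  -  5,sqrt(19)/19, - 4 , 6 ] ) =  [ - 9.77,-5, - 4,  sqrt(19)/19,sqrt(17 )/17,1/pi, sqrt(7 ),pi,sqrt (15),6,8] 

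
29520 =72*410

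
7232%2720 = 1792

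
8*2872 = 22976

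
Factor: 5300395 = 5^1*43^1*89^1*277^1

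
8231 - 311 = 7920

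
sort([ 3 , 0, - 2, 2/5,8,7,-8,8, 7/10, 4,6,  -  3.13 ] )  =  [ - 8, - 3.13, - 2,0, 2/5,7/10, 3,4,  6, 7, 8,8]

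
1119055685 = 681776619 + 437279066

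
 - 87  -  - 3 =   -  84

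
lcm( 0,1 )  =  0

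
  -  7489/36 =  - 209 + 35/36 = -  208.03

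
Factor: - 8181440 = - 2^6 * 5^1*37^1*691^1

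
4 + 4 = 8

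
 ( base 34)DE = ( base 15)206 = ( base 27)go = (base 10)456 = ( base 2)111001000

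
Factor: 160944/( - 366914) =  - 168/383 = - 2^3*3^1*7^1*383^( - 1)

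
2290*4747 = 10870630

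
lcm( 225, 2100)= 6300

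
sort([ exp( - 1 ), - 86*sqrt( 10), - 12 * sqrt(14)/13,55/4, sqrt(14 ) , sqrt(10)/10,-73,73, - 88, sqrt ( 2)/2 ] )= [ - 86*sqrt(10),-88,  -  73 ,-12*sqrt( 14 )/13, sqrt(10) /10,exp( - 1),sqrt ( 2 ) /2, sqrt(14),55/4 , 73 ] 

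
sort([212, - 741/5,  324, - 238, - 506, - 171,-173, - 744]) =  [ - 744, - 506, - 238, - 173,-171, - 741/5,212, 324 ]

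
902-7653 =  - 6751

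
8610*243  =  2092230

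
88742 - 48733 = 40009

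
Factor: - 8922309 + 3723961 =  - 5198348 = - 2^2*607^1 * 2141^1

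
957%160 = 157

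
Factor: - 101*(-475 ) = 5^2*19^1*101^1 =47975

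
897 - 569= 328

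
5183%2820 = 2363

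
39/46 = 39/46  =  0.85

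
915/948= 305/316 = 0.97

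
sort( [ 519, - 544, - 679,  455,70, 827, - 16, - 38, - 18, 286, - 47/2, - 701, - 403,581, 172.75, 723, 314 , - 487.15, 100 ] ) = [ - 701, - 679, - 544, - 487.15,-403 , - 38, - 47/2,-18,-16,70, 100, 172.75,286, 314,455, 519, 581, 723, 827]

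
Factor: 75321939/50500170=3586759/2404770= 2^( - 1)*3^ ( - 1) * 5^( - 1) *11^1*43^1*71^ ( - 1) *1129^( - 1)*7583^1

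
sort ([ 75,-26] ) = [-26,75]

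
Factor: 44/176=2^( - 2) = 1/4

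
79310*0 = 0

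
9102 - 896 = 8206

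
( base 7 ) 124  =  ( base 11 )61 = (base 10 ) 67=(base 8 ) 103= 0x43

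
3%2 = 1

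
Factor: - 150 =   -  2^1*3^1*5^2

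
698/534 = 349/267 = 1.31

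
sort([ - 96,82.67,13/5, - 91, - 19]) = [ - 96, - 91, - 19 , 13/5, 82.67]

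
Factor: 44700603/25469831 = 3^1*14900201^1*25469831^(-1)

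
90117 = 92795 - 2678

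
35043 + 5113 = 40156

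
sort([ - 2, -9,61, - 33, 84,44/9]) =[ - 33, - 9, - 2 , 44/9, 61, 84] 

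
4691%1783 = 1125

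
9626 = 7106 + 2520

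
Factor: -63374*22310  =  -2^2 * 5^1 *23^1 * 97^1*31687^1 = - 1413873940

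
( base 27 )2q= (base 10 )80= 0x50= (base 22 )3e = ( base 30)2k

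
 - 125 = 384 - 509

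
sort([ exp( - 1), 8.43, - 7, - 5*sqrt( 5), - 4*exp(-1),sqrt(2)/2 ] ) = [ - 5* sqrt (5), - 7,- 4*exp( - 1),  exp(-1), sqrt(2 )/2, 8.43] 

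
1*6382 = 6382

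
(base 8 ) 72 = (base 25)28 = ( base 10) 58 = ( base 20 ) 2i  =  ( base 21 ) 2G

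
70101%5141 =3268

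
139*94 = 13066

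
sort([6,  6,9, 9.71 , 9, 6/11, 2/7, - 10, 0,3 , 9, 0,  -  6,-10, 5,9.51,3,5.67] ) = [ - 10,  -  10, - 6, 0, 0,2/7, 6/11,3, 3,5,5.67,6,6, 9,9,9, 9.51,9.71 ] 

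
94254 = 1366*69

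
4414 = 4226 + 188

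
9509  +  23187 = 32696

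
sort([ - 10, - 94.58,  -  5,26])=[ - 94.58, - 10 ,-5,26 ]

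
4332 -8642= - 4310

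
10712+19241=29953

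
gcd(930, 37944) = 186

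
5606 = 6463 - 857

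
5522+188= 5710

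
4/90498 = 2/45249  =  0.00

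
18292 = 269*68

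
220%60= 40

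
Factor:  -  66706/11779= -2^1 *11779^( - 1)*33353^1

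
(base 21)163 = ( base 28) KA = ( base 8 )1072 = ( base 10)570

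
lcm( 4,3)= 12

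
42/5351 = 42/5351 = 0.01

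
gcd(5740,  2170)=70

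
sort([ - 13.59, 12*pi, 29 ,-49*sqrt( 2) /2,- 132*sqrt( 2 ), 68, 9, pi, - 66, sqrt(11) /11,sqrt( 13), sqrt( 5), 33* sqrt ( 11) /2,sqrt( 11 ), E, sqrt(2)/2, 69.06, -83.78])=[ - 132*sqrt(2 ), - 83.78, - 66 ,-49 * sqrt(2 ) /2,-13.59 , sqrt(11 ) /11, sqrt ( 2 )/2 , sqrt ( 5)  ,  E,pi,sqrt( 11),sqrt ( 13), 9, 29, 12*pi,33*sqrt(11)/2, 68, 69.06] 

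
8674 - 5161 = 3513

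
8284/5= 8284/5 = 1656.80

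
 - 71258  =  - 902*79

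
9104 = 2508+6596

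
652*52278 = 34085256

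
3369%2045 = 1324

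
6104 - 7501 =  - 1397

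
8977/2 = 4488 + 1/2 = 4488.50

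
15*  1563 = 23445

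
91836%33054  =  25728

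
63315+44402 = 107717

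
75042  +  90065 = 165107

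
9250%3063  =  61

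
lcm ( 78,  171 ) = 4446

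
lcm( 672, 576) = 4032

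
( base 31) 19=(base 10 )40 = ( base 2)101000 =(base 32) 18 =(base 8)50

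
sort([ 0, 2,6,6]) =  [0, 2,6,  6]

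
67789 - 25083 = 42706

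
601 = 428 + 173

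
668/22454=334/11227 =0.03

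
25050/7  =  25050/7 = 3578.57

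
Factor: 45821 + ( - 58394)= - 3^2*11^1*127^1 = - 12573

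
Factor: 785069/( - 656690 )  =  -2^( - 1) * 5^( - 1 )*89^1*97^( - 1 )*677^( - 1)*8821^1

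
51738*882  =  45632916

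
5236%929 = 591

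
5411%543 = 524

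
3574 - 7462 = - 3888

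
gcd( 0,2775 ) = 2775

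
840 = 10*84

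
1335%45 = 30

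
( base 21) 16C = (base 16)243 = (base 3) 210110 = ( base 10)579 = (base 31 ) IL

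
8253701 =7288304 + 965397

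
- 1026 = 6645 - 7671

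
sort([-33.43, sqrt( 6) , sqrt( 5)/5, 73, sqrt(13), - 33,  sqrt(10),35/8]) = [ - 33.43, - 33 , sqrt(5)/5,sqrt( 6), sqrt(10), sqrt( 13), 35/8, 73] 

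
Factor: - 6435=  - 3^2*5^1*11^1*13^1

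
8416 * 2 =16832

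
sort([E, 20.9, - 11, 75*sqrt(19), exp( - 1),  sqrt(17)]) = [ - 11,  exp( - 1 ), E,  sqrt(17 ),20.9, 75*sqrt(19)] 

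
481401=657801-176400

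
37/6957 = 37/6957 = 0.01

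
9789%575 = 14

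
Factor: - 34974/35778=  - 3^1 * 29^1*89^( - 1 ) = - 87/89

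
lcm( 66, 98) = 3234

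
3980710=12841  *310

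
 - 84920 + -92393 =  - 177313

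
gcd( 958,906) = 2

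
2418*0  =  0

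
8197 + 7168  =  15365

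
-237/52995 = -79/17665 = - 0.00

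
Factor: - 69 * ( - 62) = 2^1*3^1 * 23^1*31^1= 4278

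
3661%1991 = 1670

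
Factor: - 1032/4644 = -2/9 = - 2^1 * 3^(  -  2)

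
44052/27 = 14684/9 = 1631.56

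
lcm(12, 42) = 84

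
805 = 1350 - 545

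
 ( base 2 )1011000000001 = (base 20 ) E1D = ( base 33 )55N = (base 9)7648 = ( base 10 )5633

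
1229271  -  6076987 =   -  4847716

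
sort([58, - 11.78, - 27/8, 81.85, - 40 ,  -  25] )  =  [ - 40 , - 25 , - 11.78, - 27/8, 58, 81.85]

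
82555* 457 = 37727635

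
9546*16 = 152736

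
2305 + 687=2992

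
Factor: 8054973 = 3^2*894997^1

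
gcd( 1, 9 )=1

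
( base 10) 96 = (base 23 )44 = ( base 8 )140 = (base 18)56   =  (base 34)2s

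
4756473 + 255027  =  5011500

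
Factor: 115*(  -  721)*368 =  - 2^4 *5^1*7^1*23^2*103^1 = - 30512720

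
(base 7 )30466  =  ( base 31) 7N7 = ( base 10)7447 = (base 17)18d1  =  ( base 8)16427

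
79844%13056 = 1508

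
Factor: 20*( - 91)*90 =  - 2^3*3^2*5^2* 7^1*13^1  =  - 163800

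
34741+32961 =67702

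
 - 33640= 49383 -83023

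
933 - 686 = 247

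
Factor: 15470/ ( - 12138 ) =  - 65/51 =-  3^( - 1 ) * 5^1 * 13^1 * 17^(-1) 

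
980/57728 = 245/14432 = 0.02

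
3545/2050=709/410 = 1.73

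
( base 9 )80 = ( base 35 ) 22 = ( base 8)110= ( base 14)52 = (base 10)72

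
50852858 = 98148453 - 47295595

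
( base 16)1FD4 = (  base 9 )12153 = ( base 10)8148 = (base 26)C1A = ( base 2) 1111111010100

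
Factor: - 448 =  - 2^6*7^1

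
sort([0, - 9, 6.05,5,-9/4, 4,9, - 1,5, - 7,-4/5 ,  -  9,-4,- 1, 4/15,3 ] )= [ - 9, - 9,-7,-4, - 9/4, - 1, -1,-4/5,0,4/15, 3,4,  5,5,6.05,9] 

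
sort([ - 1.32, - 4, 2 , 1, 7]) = [ - 4, - 1.32, 1,2,7 ]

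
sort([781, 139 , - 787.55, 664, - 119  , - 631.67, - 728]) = [ - 787.55,-728, - 631.67,  -  119,139,664, 781 ] 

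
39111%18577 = 1957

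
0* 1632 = 0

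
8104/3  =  8104/3= 2701.33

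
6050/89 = 67 + 87/89 =67.98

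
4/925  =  4/925 = 0.00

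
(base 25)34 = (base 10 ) 79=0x4f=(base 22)3D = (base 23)3A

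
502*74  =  37148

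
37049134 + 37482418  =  74531552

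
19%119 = 19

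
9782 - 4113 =5669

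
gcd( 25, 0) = 25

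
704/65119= 704/65119 = 0.01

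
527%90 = 77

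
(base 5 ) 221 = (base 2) 111101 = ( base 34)1r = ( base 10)61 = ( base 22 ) 2H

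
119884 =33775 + 86109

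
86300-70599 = 15701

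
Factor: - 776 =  - 2^3*97^1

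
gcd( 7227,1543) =1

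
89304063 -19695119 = 69608944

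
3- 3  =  0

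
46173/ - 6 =-7696+1/2  =  - 7695.50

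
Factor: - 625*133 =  - 5^4*7^1*19^1 = -83125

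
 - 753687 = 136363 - 890050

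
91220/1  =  91220 = 91220.00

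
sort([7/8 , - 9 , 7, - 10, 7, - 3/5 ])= [ - 10, - 9,  -  3/5,7/8,7, 7 ]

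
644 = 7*92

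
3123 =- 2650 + 5773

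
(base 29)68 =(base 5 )1212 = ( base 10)182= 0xb6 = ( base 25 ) 77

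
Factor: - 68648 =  - 2^3*8581^1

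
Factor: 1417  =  13^1*109^1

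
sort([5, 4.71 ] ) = [ 4.71, 5 ] 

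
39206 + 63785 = 102991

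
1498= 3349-1851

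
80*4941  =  395280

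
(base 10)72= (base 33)26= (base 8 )110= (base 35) 22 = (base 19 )3F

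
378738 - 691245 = -312507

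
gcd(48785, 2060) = 5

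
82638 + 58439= 141077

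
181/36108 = 181/36108 = 0.01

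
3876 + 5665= 9541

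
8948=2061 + 6887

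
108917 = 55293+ 53624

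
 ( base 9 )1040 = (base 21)1f9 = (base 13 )46B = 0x2fd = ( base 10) 765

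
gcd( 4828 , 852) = 284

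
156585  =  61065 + 95520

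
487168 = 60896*8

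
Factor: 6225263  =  11^1 * 191^1*2963^1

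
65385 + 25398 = 90783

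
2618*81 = 212058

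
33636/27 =11212/9 = 1245.78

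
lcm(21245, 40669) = 1423415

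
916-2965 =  - 2049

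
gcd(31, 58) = 1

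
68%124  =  68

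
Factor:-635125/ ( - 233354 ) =2^( - 1) * 5^3*11^(  -  1)* 5081^1 * 10607^( - 1)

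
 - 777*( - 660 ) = 512820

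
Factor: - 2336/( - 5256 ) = 4/9 = 2^2*3^(  -  2) 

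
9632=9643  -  11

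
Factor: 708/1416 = 2^( - 1) = 1/2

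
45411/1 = 45411 = 45411.00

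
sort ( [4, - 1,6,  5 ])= [  -  1,4,5, 6]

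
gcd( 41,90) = 1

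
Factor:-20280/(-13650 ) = 52/35 = 2^2 *5^( - 1)*7^(- 1)*13^1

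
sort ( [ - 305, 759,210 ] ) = [ - 305, 210, 759] 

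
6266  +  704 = 6970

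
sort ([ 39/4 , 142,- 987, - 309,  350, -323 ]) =[ - 987,-323, - 309, 39/4, 142 , 350]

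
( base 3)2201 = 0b1001001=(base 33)27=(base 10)73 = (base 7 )133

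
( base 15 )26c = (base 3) 202110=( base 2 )1000101000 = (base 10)552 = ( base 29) j1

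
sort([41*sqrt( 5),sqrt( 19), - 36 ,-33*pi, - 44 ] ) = [ - 33*pi,  -  44, -36, sqrt(19),41*sqrt(5)]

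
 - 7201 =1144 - 8345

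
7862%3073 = 1716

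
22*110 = 2420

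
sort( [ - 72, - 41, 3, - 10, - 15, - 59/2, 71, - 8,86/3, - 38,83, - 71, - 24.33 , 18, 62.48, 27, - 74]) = [  -  74, - 72, - 71,- 41, - 38,-59/2 , - 24.33,-15, - 10, - 8, 3, 18, 27,86/3,62.48,71, 83] 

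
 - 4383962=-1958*2239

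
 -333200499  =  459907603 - 793108102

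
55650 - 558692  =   - 503042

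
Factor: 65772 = 2^2 * 3^4 *7^1*29^1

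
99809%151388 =99809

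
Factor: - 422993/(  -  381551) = 23^1*  53^1 * 83^( - 1 ) * 347^1*4597^ ( - 1)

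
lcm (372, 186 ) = 372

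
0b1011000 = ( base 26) 3A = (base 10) 88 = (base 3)10021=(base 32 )2o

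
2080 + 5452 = 7532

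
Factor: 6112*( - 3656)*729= - 16289849088 = - 2^8 *3^6*191^1 * 457^1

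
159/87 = 1 + 24/29= 1.83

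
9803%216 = 83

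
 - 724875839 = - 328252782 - 396623057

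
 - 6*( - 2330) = 13980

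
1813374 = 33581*54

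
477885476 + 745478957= 1223364433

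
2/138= 1/69 = 0.01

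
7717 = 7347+370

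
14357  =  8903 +5454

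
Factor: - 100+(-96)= -2^2*7^2 = - 196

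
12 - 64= -52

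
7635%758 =55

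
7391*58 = 428678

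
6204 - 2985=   3219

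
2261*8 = 18088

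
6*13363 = 80178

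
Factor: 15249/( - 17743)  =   - 3^1*11^( - 1)*13^1*17^1*23^1 * 1613^( - 1)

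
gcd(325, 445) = 5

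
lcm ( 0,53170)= 0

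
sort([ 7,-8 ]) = [ - 8,7 ] 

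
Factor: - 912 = -2^4*3^1*19^1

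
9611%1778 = 721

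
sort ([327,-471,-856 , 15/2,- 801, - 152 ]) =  [ - 856 , - 801 ,-471, - 152, 15/2, 327]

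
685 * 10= 6850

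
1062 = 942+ 120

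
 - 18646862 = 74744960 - 93391822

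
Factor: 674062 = 2^1*337031^1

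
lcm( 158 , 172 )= 13588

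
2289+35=2324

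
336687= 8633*39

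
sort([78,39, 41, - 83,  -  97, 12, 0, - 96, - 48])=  [ - 97, - 96, - 83, - 48, 0,12, 39, 41, 78 ] 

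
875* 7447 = 6516125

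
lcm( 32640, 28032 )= 2382720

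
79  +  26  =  105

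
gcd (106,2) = 2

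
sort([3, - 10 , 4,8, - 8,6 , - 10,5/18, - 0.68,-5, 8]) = [ - 10,-10,-8, - 5, - 0.68,5/18, 3,4, 6,8,8 ] 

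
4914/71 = 4914/71 = 69.21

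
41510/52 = 798 +7/26 = 798.27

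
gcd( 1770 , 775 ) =5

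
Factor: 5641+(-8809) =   -  2^5*3^2 *11^1 = - 3168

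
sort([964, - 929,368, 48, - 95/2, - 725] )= [ - 929, - 725,-95/2,48,368, 964 ]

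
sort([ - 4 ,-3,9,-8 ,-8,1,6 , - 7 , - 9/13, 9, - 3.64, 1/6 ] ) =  [ - 8 , - 8, - 7, - 4, - 3.64,  -  3, - 9/13,1/6, 1,  6,9,9]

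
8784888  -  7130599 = 1654289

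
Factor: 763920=2^4*3^2*5^1*1061^1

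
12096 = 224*54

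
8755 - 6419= 2336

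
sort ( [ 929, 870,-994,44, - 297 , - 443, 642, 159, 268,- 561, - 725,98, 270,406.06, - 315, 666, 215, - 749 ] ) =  [ - 994, - 749,-725, - 561, - 443, - 315, - 297, 44, 98, 159, 215, 268, 270  ,  406.06, 642, 666, 870, 929 ]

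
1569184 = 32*49037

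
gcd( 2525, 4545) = 505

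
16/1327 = 16/1327 = 0.01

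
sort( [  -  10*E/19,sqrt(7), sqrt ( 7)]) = [ -10*E/19, sqrt( 7),sqrt (7)]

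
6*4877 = 29262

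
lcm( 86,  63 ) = 5418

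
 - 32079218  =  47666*( - 673)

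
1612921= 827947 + 784974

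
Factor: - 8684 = -2^2*13^1*167^1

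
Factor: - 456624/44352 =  - 2^( - 2 )*3^1 * 11^( - 1)*151^1 = - 453/44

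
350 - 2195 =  - 1845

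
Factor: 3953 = 59^1*67^1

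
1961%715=531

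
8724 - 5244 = 3480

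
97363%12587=9254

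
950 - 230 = 720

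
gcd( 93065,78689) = 1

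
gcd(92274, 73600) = 2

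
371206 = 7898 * 47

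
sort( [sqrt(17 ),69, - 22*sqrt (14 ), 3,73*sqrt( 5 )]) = [ - 22*sqrt ( 14), 3, sqrt(17 ), 69, 73*sqrt( 5)]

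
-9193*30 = -275790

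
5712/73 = 78 + 18/73 = 78.25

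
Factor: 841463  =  7^1*120209^1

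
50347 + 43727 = 94074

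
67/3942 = 67/3942 = 0.02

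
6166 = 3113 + 3053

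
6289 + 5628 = 11917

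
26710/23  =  1161 + 7/23 = 1161.30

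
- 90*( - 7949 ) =715410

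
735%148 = 143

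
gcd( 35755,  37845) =5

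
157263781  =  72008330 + 85255451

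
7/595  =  1/85 = 0.01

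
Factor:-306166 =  - 2^1*7^1*19^1 *1151^1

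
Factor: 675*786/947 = 530550/947 = 2^1*3^4* 5^2 *131^1*947^( - 1)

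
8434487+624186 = 9058673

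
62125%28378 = 5369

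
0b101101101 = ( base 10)365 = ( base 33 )B2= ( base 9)445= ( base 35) af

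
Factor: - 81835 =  - 5^1*13^1*1259^1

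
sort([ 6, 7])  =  [6, 7]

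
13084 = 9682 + 3402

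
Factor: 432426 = 2^1 *3^1 * 97^1*743^1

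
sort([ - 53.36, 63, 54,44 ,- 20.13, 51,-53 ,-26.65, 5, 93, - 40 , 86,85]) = [ - 53.36,  -  53, - 40,  -  26.65, - 20.13, 5, 44,51, 54, 63,85, 86,  93]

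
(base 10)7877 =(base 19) 12fb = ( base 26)bgp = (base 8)17305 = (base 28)A19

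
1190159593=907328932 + 282830661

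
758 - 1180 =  - 422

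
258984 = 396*654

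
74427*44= 3274788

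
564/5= 564/5 = 112.80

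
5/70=1/14 = 0.07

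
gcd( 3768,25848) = 24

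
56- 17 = 39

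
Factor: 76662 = 2^1*3^2*4259^1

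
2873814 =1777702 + 1096112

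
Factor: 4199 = 13^1*17^1 * 19^1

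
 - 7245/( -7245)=1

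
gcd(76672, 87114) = 2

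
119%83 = 36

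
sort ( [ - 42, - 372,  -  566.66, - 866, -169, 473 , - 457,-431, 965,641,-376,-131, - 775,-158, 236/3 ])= [ - 866, -775, - 566.66,-457, - 431 , - 376, - 372,- 169, - 158 , - 131,  -  42, 236/3,473, 641,965]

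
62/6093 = 62/6093 = 0.01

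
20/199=20/199 = 0.10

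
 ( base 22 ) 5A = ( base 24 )50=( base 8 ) 170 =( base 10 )120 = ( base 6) 320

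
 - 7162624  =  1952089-9114713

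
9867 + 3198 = 13065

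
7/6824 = 7/6824=0.00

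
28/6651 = 28/6651 = 0.00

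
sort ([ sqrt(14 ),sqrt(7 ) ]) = [ sqrt(7 ),sqrt(14 )]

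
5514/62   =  88 + 29/31 =88.94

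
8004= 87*92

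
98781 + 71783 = 170564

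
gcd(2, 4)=2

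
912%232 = 216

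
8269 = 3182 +5087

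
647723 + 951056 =1598779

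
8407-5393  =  3014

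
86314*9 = 776826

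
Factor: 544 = 2^5*17^1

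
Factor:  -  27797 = - 7^1*11^1 * 19^2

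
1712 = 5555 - 3843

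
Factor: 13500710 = 2^1*5^1*43^1*31397^1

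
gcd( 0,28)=28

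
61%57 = 4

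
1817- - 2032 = 3849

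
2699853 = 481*5613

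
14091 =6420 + 7671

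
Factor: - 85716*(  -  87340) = 7486435440 = 2^4*3^2 * 5^1 * 11^1 * 397^1 * 2381^1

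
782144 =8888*88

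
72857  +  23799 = 96656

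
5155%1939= 1277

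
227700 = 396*575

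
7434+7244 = 14678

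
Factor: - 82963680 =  - 2^5*3^1*5^1 *307^1*563^1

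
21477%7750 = 5977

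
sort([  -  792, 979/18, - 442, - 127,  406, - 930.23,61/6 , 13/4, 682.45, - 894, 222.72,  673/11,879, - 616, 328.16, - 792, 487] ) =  [ - 930.23, - 894, - 792,- 792,  -  616,  -  442,-127, 13/4, 61/6,979/18, 673/11, 222.72, 328.16, 406,487, 682.45,879]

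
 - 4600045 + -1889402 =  - 6489447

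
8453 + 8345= 16798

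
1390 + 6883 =8273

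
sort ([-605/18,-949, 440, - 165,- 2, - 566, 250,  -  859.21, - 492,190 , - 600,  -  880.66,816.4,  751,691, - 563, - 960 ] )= [ - 960, - 949,-880.66, - 859.21,-600,-566, - 563 ,  -  492,  -  165,-605/18, -2, 190, 250, 440, 691, 751 , 816.4 ]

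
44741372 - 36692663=8048709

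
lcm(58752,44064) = 176256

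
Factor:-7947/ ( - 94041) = 883/10449 =3^ ( - 5 ) * 43^(  -  1 )*883^1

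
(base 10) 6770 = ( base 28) 8HM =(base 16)1A72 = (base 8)15162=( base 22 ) dlg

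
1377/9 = 153  =  153.00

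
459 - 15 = 444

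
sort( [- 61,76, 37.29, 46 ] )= [ -61,37.29  ,  46, 76]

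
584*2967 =1732728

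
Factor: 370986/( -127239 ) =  - 242/83 =-  2^1*11^2*83^(-1) 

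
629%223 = 183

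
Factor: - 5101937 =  - 19^1*263^1*1021^1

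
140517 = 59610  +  80907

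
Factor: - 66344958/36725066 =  - 3^2*7^ ( - 1 )*17^( - 1 )*23^( - 1)*43^1*6709^ ( - 1 )*85717^1 = - 33172479/18362533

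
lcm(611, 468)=21996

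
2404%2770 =2404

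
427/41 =427/41 =10.41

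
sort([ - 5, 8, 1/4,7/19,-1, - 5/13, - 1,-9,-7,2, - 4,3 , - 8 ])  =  [ - 9, - 8, - 7, -5, - 4, - 1,  -  1, - 5/13,1/4,7/19,2, 3,8 ] 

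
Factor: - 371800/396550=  - 676/721= - 2^2*7^(  -  1)*13^2*103^( - 1) 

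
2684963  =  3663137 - 978174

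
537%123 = 45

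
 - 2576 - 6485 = - 9061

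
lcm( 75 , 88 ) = 6600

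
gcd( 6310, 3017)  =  1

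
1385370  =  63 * 21990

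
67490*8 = 539920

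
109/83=109/83 = 1.31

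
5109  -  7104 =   -  1995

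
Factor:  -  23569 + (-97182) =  - 17^1 *7103^1=- 120751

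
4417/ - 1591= -4417/1591 = -2.78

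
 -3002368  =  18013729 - 21016097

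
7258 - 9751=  - 2493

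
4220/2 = 2110 = 2110.00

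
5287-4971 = 316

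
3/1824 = 1/608 = 0.00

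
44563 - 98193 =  - 53630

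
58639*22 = 1290058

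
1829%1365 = 464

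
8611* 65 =559715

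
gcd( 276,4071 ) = 69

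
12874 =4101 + 8773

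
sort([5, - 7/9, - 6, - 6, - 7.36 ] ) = [- 7.36, - 6, - 6, - 7/9, 5]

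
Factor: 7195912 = 2^3*487^1*1847^1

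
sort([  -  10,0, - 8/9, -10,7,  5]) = [ - 10, - 10, -8/9, 0, 5,7]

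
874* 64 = 55936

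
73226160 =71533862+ 1692298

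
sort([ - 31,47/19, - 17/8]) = [ -31,-17/8,47/19 ] 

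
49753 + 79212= 128965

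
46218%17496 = 11226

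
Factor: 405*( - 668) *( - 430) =116332200= 2^3 * 3^4 * 5^2 * 43^1*167^1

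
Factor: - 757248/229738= - 768/233 = - 2^8*3^1 * 233^( - 1) 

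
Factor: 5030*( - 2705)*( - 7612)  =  2^3 * 5^2*11^1*173^1*503^1*541^1 = 103570013800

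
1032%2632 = 1032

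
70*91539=6407730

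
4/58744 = 1/14686 = 0.00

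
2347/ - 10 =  - 235  +  3/10 = -  234.70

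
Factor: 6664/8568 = 7/9 = 3^ (  -  2)*7^1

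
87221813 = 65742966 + 21478847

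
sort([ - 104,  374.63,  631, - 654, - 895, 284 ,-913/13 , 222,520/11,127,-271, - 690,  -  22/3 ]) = [-895,-690, -654, - 271,-104,  -  913/13, - 22/3, 520/11,127 , 222,284, 374.63, 631]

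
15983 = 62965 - 46982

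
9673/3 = 9673/3=   3224.33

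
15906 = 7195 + 8711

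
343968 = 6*57328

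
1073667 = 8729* 123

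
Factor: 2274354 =2^1*3^2*  29^1*4357^1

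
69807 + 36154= 105961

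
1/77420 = 1/77420 = 0.00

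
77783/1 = 77783 = 77783.00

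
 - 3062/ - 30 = 102+1/15 = 102.07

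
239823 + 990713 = 1230536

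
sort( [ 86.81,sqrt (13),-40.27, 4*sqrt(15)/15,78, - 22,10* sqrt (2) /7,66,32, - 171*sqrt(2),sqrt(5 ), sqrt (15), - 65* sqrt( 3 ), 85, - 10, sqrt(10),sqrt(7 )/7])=[ - 171*sqrt(2 ), -65*sqrt(3 ), - 40.27, - 22, - 10 , sqrt(7) /7,4 * sqrt(15) /15, 10 * sqrt( 2)/7, sqrt(5 ),  sqrt(10), sqrt(13 ) , sqrt(15 ), 32,66,78, 85, 86.81]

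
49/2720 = 49/2720= 0.02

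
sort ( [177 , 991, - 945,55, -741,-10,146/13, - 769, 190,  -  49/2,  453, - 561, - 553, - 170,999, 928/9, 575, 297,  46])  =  [ - 945,- 769, - 741 , - 561, - 553, - 170 , - 49/2, - 10, 146/13, 46,  55, 928/9, 177,  190,297, 453,575,991, 999 ] 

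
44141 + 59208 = 103349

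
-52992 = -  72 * 736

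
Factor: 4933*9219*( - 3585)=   -  163036217295 = - 3^2 * 5^1*7^1*239^1*439^1* 4933^1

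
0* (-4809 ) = 0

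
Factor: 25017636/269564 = 3^1 * 7^2*157^1 * 271^1 * 67391^( - 1 ) = 6254409/67391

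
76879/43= 1787 + 38/43  =  1787.88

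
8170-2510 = 5660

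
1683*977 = 1644291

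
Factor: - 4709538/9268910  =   - 2354769/4634455 =- 3^2*5^ (-1)*7^( - 1)*17^( - 1) * 7789^(-1 ) *261641^1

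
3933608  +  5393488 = 9327096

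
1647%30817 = 1647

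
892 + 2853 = 3745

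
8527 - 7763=764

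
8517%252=201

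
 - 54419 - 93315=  - 147734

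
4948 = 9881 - 4933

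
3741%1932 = 1809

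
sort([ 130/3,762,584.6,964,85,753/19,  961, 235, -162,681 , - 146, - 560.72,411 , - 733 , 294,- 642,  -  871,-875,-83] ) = [  -  875, - 871, - 733, - 642 , - 560.72, - 162, - 146, - 83,753/19,130/3,  85, 235, 294,411, 584.6 , 681,762,961, 964]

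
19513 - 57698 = -38185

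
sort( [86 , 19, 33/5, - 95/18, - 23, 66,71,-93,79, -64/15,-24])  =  [ -93, -24, - 23, - 95/18, - 64/15,33/5,  19,66 , 71,79,86] 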